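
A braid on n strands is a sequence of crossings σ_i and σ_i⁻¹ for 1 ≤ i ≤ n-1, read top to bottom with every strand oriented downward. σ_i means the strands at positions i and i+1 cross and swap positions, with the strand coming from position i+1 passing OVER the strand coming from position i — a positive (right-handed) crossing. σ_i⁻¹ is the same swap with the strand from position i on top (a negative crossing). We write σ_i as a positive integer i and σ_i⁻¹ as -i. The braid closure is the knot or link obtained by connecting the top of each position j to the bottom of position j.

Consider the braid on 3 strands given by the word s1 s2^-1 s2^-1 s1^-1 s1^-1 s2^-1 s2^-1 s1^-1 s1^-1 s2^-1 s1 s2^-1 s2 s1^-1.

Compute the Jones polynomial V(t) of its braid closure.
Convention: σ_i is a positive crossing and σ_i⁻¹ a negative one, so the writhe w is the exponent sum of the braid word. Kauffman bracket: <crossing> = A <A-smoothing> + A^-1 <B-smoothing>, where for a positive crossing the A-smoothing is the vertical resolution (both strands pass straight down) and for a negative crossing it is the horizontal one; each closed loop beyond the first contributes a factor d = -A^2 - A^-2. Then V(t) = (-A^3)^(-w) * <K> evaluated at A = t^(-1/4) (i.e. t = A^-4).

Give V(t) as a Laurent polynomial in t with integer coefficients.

The presented braid s1 s2^-1 s2^-1 s1^-1 s1^-1 s2^-1 s2^-1 s1^-1 s1^-1 s2^-1 s1 s2^-1 s2 s1^-1 on 3 strands reduces by inverse Markov moves (closure unchanged at each step):
  Deconjugate: the word is γ·β·γ⁻¹ with γ = s1 s2^-1 (prefix) and γ⁻¹ = s2 s1^-1 (suffix); strip both.
Reduced to β = s2^-1 s1^-1 s1^-1 s2^-1 s2^-1 s1^-1 s1^-1 s2^-1 s1 s2^-1 on 3 strands, 10 crossings.
Compute on β:
Braid: s2^-1 s1^-1 s1^-1 s2^-1 s2^-1 s1^-1 s1^-1 s2^-1 s1 s2^-1 on 3 strands, 10 crossings.
Writhe w = (#positive) - (#negative) = 1 - 9 = -8.
State-sum expansion of <K>. There are 2^10 = 1024 states.
Smooth each crossing (0=||, 1=⌣⌢); contribution A^(Σ sign_k(1-2s_k)) * d^(L-1).
Tabulate the states by total A-exponent and number of loops L (A-exp: L × count):
  A^10: L=6 ×1
  A^8: L=5 ×10
  A^6: L=4 ×41, L=6 ×4
  A^4: L=3 ×86, L=5 ×34
  A^2: L=2 ×92, L=4 ×114, L=6 ×4
  A^0: L=1 ×40, L=3 ×185, L=5 ×27
  A^-2: L=2 ×142, L=4 ×67, L=6 ×1
  A^-4: L=1 ×40, L=3 ×76, L=5 ×4
  A^-6: L=2 ×39, L=4 ×6
  A^-8: L=1 ×5, L=3 ×5
  A^-10: L=2 ×1
Each group contributes A^e * Σ count * d^(L-1):
Powers of d = -A^2 - A^-2: d^2 = A^4 + 2 + A^-4; d^3 = -A^6 - 3*A^2 - 3*A^-2 - A^-6; d^4 = A^8 + 4*A^4 + 6 + 4*A^-4 + A^-8; d^5 = -A^10 - 5*A^6 - 10*A^2 - 10*A^-2 - 5*A^-6 - A^-10.
  A^10 * (d^5) = -A^20 - 5*A^16 - 10*A^12 - 10*A^8 - 5*A^4 - 1
  A^8 * (10*d^4) = 10*A^16 + 40*A^12 + 60*A^8 + 40*A^4 + 10
  A^6 * (41*d^3 + 4*d^5) = -4*A^16 - 61*A^12 - 163*A^8 - 163*A^4 - 61 - 4*A^-4
  A^4 * (86*d^2 + 34*d^4) = 34*A^12 + 222*A^8 + 376*A^4 + 222 + 34*A^-4
  A^2 * (92*d + 114*d^3 + 4*d^5) = -4*A^12 - 134*A^8 - 474*A^4 - 474 - 134*A^-4 - 4*A^-8
  A^0 * (40 + 185*d^2 + 27*d^4) = 27*A^8 + 293*A^4 + 572 + 293*A^-4 + 27*A^-8
  A^-2 * (142*d + 67*d^3 + d^5) = -A^8 - 72*A^4 - 353 - 353*A^-4 - 72*A^-8 - A^-12
  A^-4 * (40 + 76*d^2 + 4*d^4) = 4*A^4 + 92 + 216*A^-4 + 92*A^-8 + 4*A^-12
  A^-6 * (39*d + 6*d^3) = -6 - 57*A^-4 - 57*A^-8 - 6*A^-12
  A^-8 * (5 + 5*d^2) = 5*A^-4 + 15*A^-8 + 5*A^-12
  A^-10 * (d) = -A^-8 - A^-12
Summing the groups: <K> = -A^20 + A^16 - A^12 + A^8 - A^4 + 1 + A^-12
Normalise by the writhe: (-A^3)^(-w) = (-A^3)^(8) = A^24, so f(A) = A^24 * <K> = -A^44 + A^40 - A^36 + A^32 - A^28 + A^24 + A^12.
Substitute A = t^(-1/4), i.e. A^e → t^(-e/4): V(t) = t^-3 + t^-6 - t^-7 + t^-8 - t^-9 + t^-10 - t^-11

Answer: t^-3 + t^-6 - t^-7 + t^-8 - t^-9 + t^-10 - t^-11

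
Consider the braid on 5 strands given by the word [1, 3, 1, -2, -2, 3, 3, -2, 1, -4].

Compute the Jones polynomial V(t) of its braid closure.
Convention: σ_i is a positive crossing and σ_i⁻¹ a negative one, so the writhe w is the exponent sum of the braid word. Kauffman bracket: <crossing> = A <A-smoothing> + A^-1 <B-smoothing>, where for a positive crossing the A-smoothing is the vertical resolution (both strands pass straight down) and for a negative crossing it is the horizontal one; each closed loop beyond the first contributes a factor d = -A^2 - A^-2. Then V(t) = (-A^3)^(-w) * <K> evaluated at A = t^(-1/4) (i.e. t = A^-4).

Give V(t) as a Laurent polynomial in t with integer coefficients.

t^7 - 3*t^6 + 4*t^5 - 6*t^4 + 7*t^3 - 6*t^2 + 6*t - 3 + 2*t^-1 - t^-2

Derivation:
The presented braid s1 s3 s1 s2^-1 s2^-1 s3 s3 s2^-1 s1 s4^-1 on 5 strands reduces by inverse Markov moves (closure unchanged at each step):
  Destabilize: the word has the form β·s4^-1 where s4^-1 occurs only as the final letter (β ∈ B_4); drop it and the last strand → 4 strands.
Reduced to β = s1 s3 s1 s2^-1 s2^-1 s3 s3 s2^-1 s1 on 4 strands, 9 crossings.
Compute on β:
Braid: s1 s3 s1 s2^-1 s2^-1 s3 s3 s2^-1 s1 on 4 strands, 9 crossings.
Writhe w = (#positive) - (#negative) = 6 - 3 = 3.
Enumerate smoothing states for the bracket polynomial. There are 2^9 = 512 states.
For each crossing: s=0 is the vertical smoothing, s=1 horizontal. Crossing k contributes A^(sign_k * (1 - 2*s_k)); loop factor d = -A^2 - A^-2.
Tabulate the states by total A-exponent and number of loops L (A-exp: L × count):
  A^9: L=5 ×1
  A^7: L=4 ×9
  A^5: L=3 ×32, L=5 ×4
  A^3: L=2 ×55, L=4 ×28, L=6 ×1
  A^1: L=1 ×39, L=3 ×77, L=5 ×10
  A^-1: L=2 ×81, L=4 ×44, L=6 ×1
  A^-3: L=3 ×73, L=5 ×11
  A^-5: L=4 ×35, L=6 ×1
  A^-7: L=5 ×9
  A^-9: L=6 ×1
Each group contributes A^e * Σ count * d^(L-1):
Powers of d = -A^2 - A^-2: d^2 = A^4 + 2 + A^-4; d^3 = -A^6 - 3*A^2 - 3*A^-2 - A^-6; d^4 = A^8 + 4*A^4 + 6 + 4*A^-4 + A^-8; d^5 = -A^10 - 5*A^6 - 10*A^2 - 10*A^-2 - 5*A^-6 - A^-10.
  A^9 * (d^4) = A^17 + 4*A^13 + 6*A^9 + 4*A^5 + A
  A^7 * (9*d^3) = -9*A^13 - 27*A^9 - 27*A^5 - 9*A
  A^5 * (32*d^2 + 4*d^4) = 4*A^13 + 48*A^9 + 88*A^5 + 48*A + 4*A^-3
  A^3 * (55*d + 28*d^3 + d^5) = -A^13 - 33*A^9 - 149*A^5 - 149*A - 33*A^-3 - A^-7
  A^1 * (39 + 77*d^2 + 10*d^4) = 10*A^9 + 117*A^5 + 253*A + 117*A^-3 + 10*A^-7
  A^-1 * (81*d + 44*d^3 + d^5) = -A^9 - 49*A^5 - 223*A - 223*A^-3 - 49*A^-7 - A^-11
  A^-3 * (73*d^2 + 11*d^4) = 11*A^5 + 117*A + 212*A^-3 + 117*A^-7 + 11*A^-11
  A^-5 * (35*d^3 + d^5) = -A^5 - 40*A - 115*A^-3 - 115*A^-7 - 40*A^-11 - A^-15
  A^-7 * (9*d^4) = 9*A + 36*A^-3 + 54*A^-7 + 36*A^-11 + 9*A^-15
  A^-9 * (d^5) = -A - 5*A^-3 - 10*A^-7 - 10*A^-11 - 5*A^-15 - A^-19
Summing the groups: <K> = A^17 - 2*A^13 + 3*A^9 - 6*A^5 + 6*A - 7*A^-3 + 6*A^-7 - 4*A^-11 + 3*A^-15 - A^-19
Normalise by the writhe: (-A^3)^(-w) = (-A^3)^(-3) = -A^-9, so f(A) = -A^-9 * <K> = -A^8 + 2*A^4 - 3 + 6*A^-4 - 6*A^-8 + 7*A^-12 - 6*A^-16 + 4*A^-20 - 3*A^-24 + A^-28.
Substitute A = t^(-1/4), i.e. A^e → t^(-e/4): V(t) = t^7 - 3*t^6 + 4*t^5 - 6*t^4 + 7*t^3 - 6*t^2 + 6*t - 3 + 2*t^-1 - t^-2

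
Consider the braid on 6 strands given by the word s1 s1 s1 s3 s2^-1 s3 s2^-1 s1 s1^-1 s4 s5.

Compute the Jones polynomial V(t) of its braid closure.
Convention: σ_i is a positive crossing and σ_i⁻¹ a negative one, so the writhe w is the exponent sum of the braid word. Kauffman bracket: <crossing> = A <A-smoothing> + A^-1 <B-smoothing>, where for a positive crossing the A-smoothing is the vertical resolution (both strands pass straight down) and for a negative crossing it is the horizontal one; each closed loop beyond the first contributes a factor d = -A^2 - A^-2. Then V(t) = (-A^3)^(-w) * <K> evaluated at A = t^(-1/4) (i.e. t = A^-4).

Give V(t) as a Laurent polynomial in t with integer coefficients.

-t^6 + 2*t^5 - 2*t^4 + 3*t^3 - 3*t^2 + 2*t - 1 + t^-1

Derivation:
The presented braid s1 s1 s1 s3 s2^-1 s3 s2^-1 s1 s1^-1 s4 s5 on 6 strands reduces by inverse Markov moves (closure unchanged at each step):
  Destabilize: the word has the form β·s5 where s5 occurs only as the final letter (β ∈ B_5); drop it and the last strand → 5 strands.
  Destabilize: the word has the form β·s4 where s4 occurs only as the final letter (β ∈ B_4); drop it and the last strand → 4 strands.
  Deconjugate: the word is γ·β·γ⁻¹ with γ = s1 (prefix) and γ⁻¹ = s1^-1 (suffix); strip both.
Reduced to β = s1 s1 s3 s2^-1 s3 s2^-1 s1 on 4 strands, 7 crossings.
Compute on β:
Braid: s1 s1 s3 s2^-1 s3 s2^-1 s1 on 4 strands, 7 crossings.
Writhe w = (#positive) - (#negative) = 5 - 2 = 3.
Enumerate smoothing states for the bracket polynomial. There are 2^7 = 128 states.
For each crossing: s=0 is the vertical smoothing, s=1 horizontal. Crossing k contributes A^(sign_k * (1 - 2*s_k)); loop factor d = -A^2 - A^-2.
Tabulate the states by total A-exponent and number of loops L (A-exp: L × count):
  A^7: L=4 ×1
  A^5: L=3 ×7
  A^3: L=2 ×17, L=4 ×4
  A^1: L=1 ×15, L=3 ×19, L=5 ×1
  A^-1: L=2 ×27, L=4 ×8
  A^-3: L=3 ×20, L=5 ×1
  A^-5: L=4 ×7
  A^-7: L=5 ×1
Each group contributes A^e * Σ count * d^(L-1):
Powers of d = -A^2 - A^-2: d^2 = A^4 + 2 + A^-4; d^3 = -A^6 - 3*A^2 - 3*A^-2 - A^-6; d^4 = A^8 + 4*A^4 + 6 + 4*A^-4 + A^-8.
  A^7 * (d^3) = -A^13 - 3*A^9 - 3*A^5 - A
  A^5 * (7*d^2) = 7*A^9 + 14*A^5 + 7*A
  A^3 * (17*d + 4*d^3) = -4*A^9 - 29*A^5 - 29*A - 4*A^-3
  A^1 * (15 + 19*d^2 + d^4) = A^9 + 23*A^5 + 59*A + 23*A^-3 + A^-7
  A^-1 * (27*d + 8*d^3) = -8*A^5 - 51*A - 51*A^-3 - 8*A^-7
  A^-3 * (20*d^2 + d^4) = A^5 + 24*A + 46*A^-3 + 24*A^-7 + A^-11
  A^-5 * (7*d^3) = -7*A - 21*A^-3 - 21*A^-7 - 7*A^-11
  A^-7 * (d^4) = A + 4*A^-3 + 6*A^-7 + 4*A^-11 + A^-15
Summing the groups: <K> = -A^13 + A^9 - 2*A^5 + 3*A - 3*A^-3 + 2*A^-7 - 2*A^-11 + A^-15
Normalise by the writhe: (-A^3)^(-w) = (-A^3)^(-3) = -A^-9, so f(A) = -A^-9 * <K> = A^4 - 1 + 2*A^-4 - 3*A^-8 + 3*A^-12 - 2*A^-16 + 2*A^-20 - A^-24.
Substitute A = t^(-1/4), i.e. A^e → t^(-e/4): V(t) = -t^6 + 2*t^5 - 2*t^4 + 3*t^3 - 3*t^2 + 2*t - 1 + t^-1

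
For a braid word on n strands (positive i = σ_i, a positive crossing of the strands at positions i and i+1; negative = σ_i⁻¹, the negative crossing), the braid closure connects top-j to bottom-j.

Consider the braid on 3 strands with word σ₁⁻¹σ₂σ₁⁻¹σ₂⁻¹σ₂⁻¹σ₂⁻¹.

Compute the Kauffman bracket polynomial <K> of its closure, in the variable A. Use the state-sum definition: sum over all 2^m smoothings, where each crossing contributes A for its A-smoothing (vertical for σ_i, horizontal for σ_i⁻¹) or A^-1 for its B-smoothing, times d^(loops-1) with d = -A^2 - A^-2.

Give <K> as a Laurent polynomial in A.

-A^12 + A^8 - A^4 + 2 - A^-4 + A^-8

Derivation:
Braid: s1^-1 s2 s1^-1 s2^-1 s2^-1 s2^-1 on 3 strands, 6 crossings.
Writhe w = (#positive) - (#negative) = 1 - 5 = -4.
Enumerate smoothing states for the bracket polynomial. There are 2^6 = 64 states.
Each crossing splits two ways (0=vertical, 1=horizontal). The state's weight is A^(#A-smoothings - #B-smoothings) * d^(loops - 1).
Tabulate the states by total A-exponent and number of loops L (A-exp: L × count):
  A^6: L=4 ×1
  A^4: L=3 ×6
  A^2: L=2 ×12, L=4 ×3
  A^0: L=1 ×9, L=3 ×10, L=5 ×1
  A^-2: L=2 ×12, L=4 ×3
  A^-4: L=1 ×2, L=3 ×4
  A^-6: L=2 ×1
Each group contributes A^e * Σ count * d^(L-1):
Powers of d = -A^2 - A^-2: d^2 = A^4 + 2 + A^-4; d^3 = -A^6 - 3*A^2 - 3*A^-2 - A^-6; d^4 = A^8 + 4*A^4 + 6 + 4*A^-4 + A^-8.
  A^6 * (d^3) = -A^12 - 3*A^8 - 3*A^4 - 1
  A^4 * (6*d^2) = 6*A^8 + 12*A^4 + 6
  A^2 * (12*d + 3*d^3) = -3*A^8 - 21*A^4 - 21 - 3*A^-4
  A^0 * (9 + 10*d^2 + d^4) = A^8 + 14*A^4 + 35 + 14*A^-4 + A^-8
  A^-2 * (12*d + 3*d^3) = -3*A^4 - 21 - 21*A^-4 - 3*A^-8
  A^-4 * (2 + 4*d^2) = 4 + 10*A^-4 + 4*A^-8
  A^-6 * (d) = -A^-4 - A^-8
Summing the groups: <K> = -A^12 + A^8 - A^4 + 2 - A^-4 + A^-8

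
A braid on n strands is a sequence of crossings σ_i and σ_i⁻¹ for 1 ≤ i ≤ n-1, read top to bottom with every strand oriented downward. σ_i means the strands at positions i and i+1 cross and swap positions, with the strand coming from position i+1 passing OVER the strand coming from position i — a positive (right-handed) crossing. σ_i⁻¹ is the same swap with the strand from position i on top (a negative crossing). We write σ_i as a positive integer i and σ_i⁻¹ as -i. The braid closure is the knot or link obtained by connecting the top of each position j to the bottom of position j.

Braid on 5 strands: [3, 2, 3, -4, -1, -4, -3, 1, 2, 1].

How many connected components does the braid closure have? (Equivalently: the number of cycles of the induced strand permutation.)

Track the strand permutation on 5 strands, starting from identity.
  step 1: s3 swaps positions 3,4 -> [1 2 4 3 5]
  step 2: s2 swaps positions 2,3 -> [1 4 2 3 5]
  step 3: s3 swaps positions 3,4 -> [1 4 3 2 5]
  step 4: s4^-1 swaps positions 4,5 -> [1 4 3 5 2]
  step 5: s1^-1 swaps positions 1,2 -> [4 1 3 5 2]
  step 6: s4^-1 swaps positions 4,5 -> [4 1 3 2 5]
  step 7: s3^-1 swaps positions 3,4 -> [4 1 2 3 5]
  step 8: s1 swaps positions 1,2 -> [1 4 2 3 5]
  step 9: s2 swaps positions 2,3 -> [1 2 4 3 5]
  step 10: s1 swaps positions 1,2 -> [2 1 4 3 5]
Final permutation (position -> original strand): [2 1 4 3 5]
Closure components = cycle count of this permutation = 3.

Answer: 3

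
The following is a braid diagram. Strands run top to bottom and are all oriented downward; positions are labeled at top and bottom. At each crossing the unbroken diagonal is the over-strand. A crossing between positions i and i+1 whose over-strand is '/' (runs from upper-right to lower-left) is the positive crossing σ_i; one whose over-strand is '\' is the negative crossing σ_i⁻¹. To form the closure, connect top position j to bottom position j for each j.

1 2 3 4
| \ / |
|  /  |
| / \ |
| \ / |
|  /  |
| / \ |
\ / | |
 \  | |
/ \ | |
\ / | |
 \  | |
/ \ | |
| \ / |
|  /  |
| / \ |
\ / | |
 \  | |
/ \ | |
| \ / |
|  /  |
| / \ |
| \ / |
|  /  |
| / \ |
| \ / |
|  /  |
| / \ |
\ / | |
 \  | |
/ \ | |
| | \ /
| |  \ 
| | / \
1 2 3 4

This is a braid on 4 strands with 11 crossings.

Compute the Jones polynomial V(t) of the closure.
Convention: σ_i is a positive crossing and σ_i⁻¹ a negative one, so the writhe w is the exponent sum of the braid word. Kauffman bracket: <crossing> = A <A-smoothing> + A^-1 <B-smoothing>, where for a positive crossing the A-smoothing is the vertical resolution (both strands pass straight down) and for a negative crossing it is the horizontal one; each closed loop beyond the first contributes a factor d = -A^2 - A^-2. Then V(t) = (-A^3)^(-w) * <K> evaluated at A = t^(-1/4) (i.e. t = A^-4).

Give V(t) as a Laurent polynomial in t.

Reading the diagram top to bottom ('/'-over between positions i,i+1 = s_i, '\'-over = s_i^-1): braid word = s2 s2 s1^-1 s1^-1 s2 s1^-1 s2 s2 s2 s1^-1 s3^-1.
The presented braid s2 s2 s1^-1 s1^-1 s2 s1^-1 s2 s2 s2 s1^-1 s3^-1 on 4 strands reduces by inverse Markov moves (closure unchanged at each step):
  Destabilize: the word has the form β·s3^-1 where s3^-1 occurs only as the final letter (β ∈ B_3); drop it and the last strand → 3 strands.
Reduced to β = s2 s2 s1^-1 s1^-1 s2 s1^-1 s2 s2 s2 s1^-1 on 3 strands, 10 crossings.
Compute on β:
Braid: s2 s2 s1^-1 s1^-1 s2 s1^-1 s2 s2 s2 s1^-1 on 3 strands, 10 crossings.
Writhe w = (#positive) - (#negative) = 6 - 4 = 2.
State-sum expansion of <K>. There are 2^10 = 1024 states.
Each crossing splits two ways (0=vertical, 1=horizontal). The state's weight is A^(#A-smoothings - #B-smoothings) * d^(loops - 1).
Tabulate the states by total A-exponent and number of loops L (A-exp: L × count):
  A^10: L=5 ×1
  A^8: L=4 ×10
  A^6: L=3 ×41, L=5 ×4
  A^4: L=2 ×81, L=4 ×38, L=6 ×1
  A^2: L=1 ×71, L=3 ×117, L=5 ×22
  A^0: L=2 ×154, L=4 ×91, L=6 ×7
  A^-2: L=3 ×168, L=5 ×41, L=7 ×1
  A^-4: L=4 ×110, L=6 ×10
  A^-6: L=5 ×44, L=7 ×1
  A^-8: L=6 ×10
  A^-10: L=7 ×1
Each group contributes A^e * Σ count * d^(L-1):
Powers of d = -A^2 - A^-2: d^2 = A^4 + 2 + A^-4; d^3 = -A^6 - 3*A^2 - 3*A^-2 - A^-6; d^4 = A^8 + 4*A^4 + 6 + 4*A^-4 + A^-8; d^5 = -A^10 - 5*A^6 - 10*A^2 - 10*A^-2 - 5*A^-6 - A^-10; d^6 = A^12 + 6*A^8 + 15*A^4 + 20 + 15*A^-4 + 6*A^-8 + A^-12.
  A^10 * (d^4) = A^18 + 4*A^14 + 6*A^10 + 4*A^6 + A^2
  A^8 * (10*d^3) = -10*A^14 - 30*A^10 - 30*A^6 - 10*A^2
  A^6 * (41*d^2 + 4*d^4) = 4*A^14 + 57*A^10 + 106*A^6 + 57*A^2 + 4*A^-2
  A^4 * (81*d + 38*d^3 + d^5) = -A^14 - 43*A^10 - 205*A^6 - 205*A^2 - 43*A^-2 - A^-6
  A^2 * (71 + 117*d^2 + 22*d^4) = 22*A^10 + 205*A^6 + 437*A^2 + 205*A^-2 + 22*A^-6
  A^0 * (154*d + 91*d^3 + 7*d^5) = -7*A^10 - 126*A^6 - 497*A^2 - 497*A^-2 - 126*A^-6 - 7*A^-10
  A^-2 * (168*d^2 + 41*d^4 + d^6) = A^10 + 47*A^6 + 347*A^2 + 602*A^-2 + 347*A^-6 + 47*A^-10 + A^-14
  A^-4 * (110*d^3 + 10*d^5) = -10*A^6 - 160*A^2 - 430*A^-2 - 430*A^-6 - 160*A^-10 - 10*A^-14
  A^-6 * (44*d^4 + d^6) = A^6 + 50*A^2 + 191*A^-2 + 284*A^-6 + 191*A^-10 + 50*A^-14 + A^-18
  A^-8 * (10*d^5) = -10*A^2 - 50*A^-2 - 100*A^-6 - 100*A^-10 - 50*A^-14 - 10*A^-18
  A^-10 * (d^6) = A^2 + 6*A^-2 + 15*A^-6 + 20*A^-10 + 15*A^-14 + 6*A^-18 + A^-22
Summing the groups: <K> = A^18 - 3*A^14 + 6*A^10 - 8*A^6 + 11*A^2 - 12*A^-2 + 11*A^-6 - 9*A^-10 + 6*A^-14 - 3*A^-18 + A^-22
Normalise by the writhe: (-A^3)^(-w) = (-A^3)^(-2) = A^-6, so f(A) = A^-6 * <K> = A^12 - 3*A^8 + 6*A^4 - 8 + 11*A^-4 - 12*A^-8 + 11*A^-12 - 9*A^-16 + 6*A^-20 - 3*A^-24 + A^-28.
Substitute A = t^(-1/4), i.e. A^e → t^(-e/4): V(t) = t^7 - 3*t^6 + 6*t^5 - 9*t^4 + 11*t^3 - 12*t^2 + 11*t - 8 + 6*t^-1 - 3*t^-2 + t^-3

Answer: t^7 - 3*t^6 + 6*t^5 - 9*t^4 + 11*t^3 - 12*t^2 + 11*t - 8 + 6*t^-1 - 3*t^-2 + t^-3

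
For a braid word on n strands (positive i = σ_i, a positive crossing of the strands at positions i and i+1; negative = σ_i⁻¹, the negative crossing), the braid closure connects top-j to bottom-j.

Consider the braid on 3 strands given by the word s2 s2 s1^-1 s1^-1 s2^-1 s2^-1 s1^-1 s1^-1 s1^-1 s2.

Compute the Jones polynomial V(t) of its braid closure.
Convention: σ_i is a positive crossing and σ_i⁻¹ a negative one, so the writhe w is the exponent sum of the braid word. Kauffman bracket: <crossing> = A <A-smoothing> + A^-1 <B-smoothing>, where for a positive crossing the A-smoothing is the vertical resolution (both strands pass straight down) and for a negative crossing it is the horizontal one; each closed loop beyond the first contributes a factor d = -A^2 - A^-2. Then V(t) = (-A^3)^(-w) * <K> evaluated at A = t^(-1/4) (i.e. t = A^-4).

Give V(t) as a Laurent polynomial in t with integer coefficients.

Braid: s2 s2 s1^-1 s1^-1 s2^-1 s2^-1 s1^-1 s1^-1 s1^-1 s2 on 3 strands, 10 crossings.
Writhe w = (#positive) - (#negative) = 3 - 7 = -4.
Computing the Kauffman bracket via state sum. There are 2^10 = 1024 states.
For each crossing: s=0 is the vertical smoothing, s=1 horizontal. Crossing k contributes A^(sign_k * (1 - 2*s_k)); loop factor d = -A^2 - A^-2.
Tabulate the states by total A-exponent and number of loops L (A-exp: L × count):
  A^10: L=6 ×1
  A^8: L=5 ×10
  A^6: L=4 ×41, L=6 ×4
  A^4: L=3 ×87, L=5 ×32, L=7 ×1
  A^2: L=2 ×97, L=4 ×100, L=6 ×13
  A^0: L=1 ×46, L=3 ×152, L=5 ×52, L=7 ×2
  A^-2: L=2 ×103, L=4 ×96, L=6 ×11
  A^-4: L=1 ×15, L=3 ×79, L=5 ×26
  A^-6: L=2 ×18, L=4 ×26, L=6 ×1
  A^-8: L=3 ×8, L=5 ×2
  A^-10: L=4 ×1
Each group contributes A^e * Σ count * d^(L-1):
Powers of d = -A^2 - A^-2: d^2 = A^4 + 2 + A^-4; d^3 = -A^6 - 3*A^2 - 3*A^-2 - A^-6; d^4 = A^8 + 4*A^4 + 6 + 4*A^-4 + A^-8; d^5 = -A^10 - 5*A^6 - 10*A^2 - 10*A^-2 - 5*A^-6 - A^-10; d^6 = A^12 + 6*A^8 + 15*A^4 + 20 + 15*A^-4 + 6*A^-8 + A^-12.
  A^10 * (d^5) = -A^20 - 5*A^16 - 10*A^12 - 10*A^8 - 5*A^4 - 1
  A^8 * (10*d^4) = 10*A^16 + 40*A^12 + 60*A^8 + 40*A^4 + 10
  A^6 * (41*d^3 + 4*d^5) = -4*A^16 - 61*A^12 - 163*A^8 - 163*A^4 - 61 - 4*A^-4
  A^4 * (87*d^2 + 32*d^4 + d^6) = A^16 + 38*A^12 + 230*A^8 + 386*A^4 + 230 + 38*A^-4 + A^-8
  A^2 * (97*d + 100*d^3 + 13*d^5) = -13*A^12 - 165*A^8 - 527*A^4 - 527 - 165*A^-4 - 13*A^-8
  A^0 * (46 + 152*d^2 + 52*d^4 + 2*d^6) = 2*A^12 + 64*A^8 + 390*A^4 + 702 + 390*A^-4 + 64*A^-8 + 2*A^-12
  A^-2 * (103*d + 96*d^3 + 11*d^5) = -11*A^8 - 151*A^4 - 501 - 501*A^-4 - 151*A^-8 - 11*A^-12
  A^-4 * (15 + 79*d^2 + 26*d^4) = 26*A^4 + 183 + 329*A^-4 + 183*A^-8 + 26*A^-12
  A^-6 * (18*d + 26*d^3 + d^5) = -A^4 - 31 - 106*A^-4 - 106*A^-8 - 31*A^-12 - A^-16
  A^-8 * (8*d^2 + 2*d^4) = 2 + 16*A^-4 + 28*A^-8 + 16*A^-12 + 2*A^-16
  A^-10 * (d^3) = -A^-4 - 3*A^-8 - 3*A^-12 - A^-16
Summing the groups: <K> = -A^20 + 2*A^16 - 4*A^12 + 5*A^8 - 5*A^4 + 6 - 4*A^-4 + 3*A^-8 - A^-12
Normalise by the writhe: (-A^3)^(-w) = (-A^3)^(4) = A^12, so f(A) = A^12 * <K> = -A^32 + 2*A^28 - 4*A^24 + 5*A^20 - 5*A^16 + 6*A^12 - 4*A^8 + 3*A^4 - 1.
Substitute A = t^(-1/4), i.e. A^e → t^(-e/4): V(t) = -1 + 3*t^-1 - 4*t^-2 + 6*t^-3 - 5*t^-4 + 5*t^-5 - 4*t^-6 + 2*t^-7 - t^-8

Answer: -1 + 3*t^-1 - 4*t^-2 + 6*t^-3 - 5*t^-4 + 5*t^-5 - 4*t^-6 + 2*t^-7 - t^-8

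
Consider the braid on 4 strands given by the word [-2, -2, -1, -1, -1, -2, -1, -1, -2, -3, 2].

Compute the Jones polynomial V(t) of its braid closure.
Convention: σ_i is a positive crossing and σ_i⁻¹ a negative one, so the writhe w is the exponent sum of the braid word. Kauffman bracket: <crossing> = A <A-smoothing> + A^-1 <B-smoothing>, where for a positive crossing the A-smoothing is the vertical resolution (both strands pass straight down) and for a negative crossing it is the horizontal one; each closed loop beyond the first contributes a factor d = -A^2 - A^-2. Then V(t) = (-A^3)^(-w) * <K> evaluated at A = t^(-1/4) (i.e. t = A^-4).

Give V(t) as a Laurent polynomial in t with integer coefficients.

t^-3 + t^-5 - t^-8

Derivation:
The presented braid s2^-1 s2^-1 s1^-1 s1^-1 s1^-1 s2^-1 s1^-1 s1^-1 s2^-1 s3^-1 s2 on 4 strands reduces by inverse Markov moves (closure unchanged at each step):
  Deconjugate: the word is γ·β·γ⁻¹ with γ = s2^-1 (prefix) and γ⁻¹ = s2 (suffix); strip both.
  Destabilize: the word has the form β·s3^-1 where s3^-1 occurs only as the final letter (β ∈ B_3); drop it and the last strand → 3 strands.
Reduced to β = s2^-1 s1^-1 s1^-1 s1^-1 s2^-1 s1^-1 s1^-1 s2^-1 on 3 strands, 8 crossings.
Compute on β:
Braid: s2^-1 s1^-1 s1^-1 s1^-1 s2^-1 s1^-1 s1^-1 s2^-1 on 3 strands, 8 crossings.
Writhe w = (#positive) - (#negative) = 0 - 8 = -8.
State-sum expansion of <K>. There are 2^8 = 256 states.
For each crossing: s=0 is the vertical smoothing, s=1 horizontal. Crossing k contributes A^(sign_k * (1 - 2*s_k)); loop factor d = -A^2 - A^-2.
Tabulate the states by total A-exponent and number of loops L (A-exp: L × count):
  A^8: L=5 ×1
  A^6: L=4 ×7, L=6 ×1
  A^4: L=3 ×19, L=5 ×9
  A^2: L=2 ×24, L=4 ×31, L=6 ×1
  A^0: L=1 ×12, L=3 ×53, L=5 ×5
  A^-2: L=2 ×45, L=4 ×11
  A^-4: L=1 ×15, L=3 ×13
  A^-6: L=2 ×8
  A^-8: L=3 ×1
Each group contributes A^e * Σ count * d^(L-1):
Powers of d = -A^2 - A^-2: d^2 = A^4 + 2 + A^-4; d^3 = -A^6 - 3*A^2 - 3*A^-2 - A^-6; d^4 = A^8 + 4*A^4 + 6 + 4*A^-4 + A^-8; d^5 = -A^10 - 5*A^6 - 10*A^2 - 10*A^-2 - 5*A^-6 - A^-10.
  A^8 * (d^4) = A^16 + 4*A^12 + 6*A^8 + 4*A^4 + 1
  A^6 * (7*d^3 + d^5) = -A^16 - 12*A^12 - 31*A^8 - 31*A^4 - 12 - A^-4
  A^4 * (19*d^2 + 9*d^4) = 9*A^12 + 55*A^8 + 92*A^4 + 55 + 9*A^-4
  A^2 * (24*d + 31*d^3 + d^5) = -A^12 - 36*A^8 - 127*A^4 - 127 - 36*A^-4 - A^-8
  A^0 * (12 + 53*d^2 + 5*d^4) = 5*A^8 + 73*A^4 + 148 + 73*A^-4 + 5*A^-8
  A^-2 * (45*d + 11*d^3) = -11*A^4 - 78 - 78*A^-4 - 11*A^-8
  A^-4 * (15 + 13*d^2) = 13 + 41*A^-4 + 13*A^-8
  A^-6 * (8*d) = -8*A^-4 - 8*A^-8
  A^-8 * (d^2) = A^-4 + 2*A^-8 + A^-12
Summing the groups: <K> = -A^8 + A^-4 + A^-12
Normalise by the writhe: (-A^3)^(-w) = (-A^3)^(8) = A^24, so f(A) = A^24 * <K> = -A^32 + A^20 + A^12.
Substitute A = t^(-1/4), i.e. A^e → t^(-e/4): V(t) = t^-3 + t^-5 - t^-8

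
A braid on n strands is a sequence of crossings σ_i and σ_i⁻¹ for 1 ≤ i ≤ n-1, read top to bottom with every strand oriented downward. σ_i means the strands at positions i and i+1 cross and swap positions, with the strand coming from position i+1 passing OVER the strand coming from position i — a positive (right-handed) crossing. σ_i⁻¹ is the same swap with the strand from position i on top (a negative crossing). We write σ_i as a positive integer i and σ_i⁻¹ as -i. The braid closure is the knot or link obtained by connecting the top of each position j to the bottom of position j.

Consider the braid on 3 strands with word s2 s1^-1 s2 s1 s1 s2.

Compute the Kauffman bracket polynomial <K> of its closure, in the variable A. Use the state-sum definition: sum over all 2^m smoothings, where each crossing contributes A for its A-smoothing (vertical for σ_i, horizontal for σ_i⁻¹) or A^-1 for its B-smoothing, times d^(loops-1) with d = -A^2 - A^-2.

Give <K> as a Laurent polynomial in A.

Braid: s2 s1^-1 s2 s1 s1 s2 on 3 strands, 6 crossings.
Writhe w = (#positive) - (#negative) = 5 - 1 = 4.
State-sum expansion of <K>. There are 2^6 = 64 states.
For each crossing: s=0 is the vertical smoothing, s=1 horizontal. Crossing k contributes A^(sign_k * (1 - 2*s_k)); loop factor d = -A^2 - A^-2.
Tabulate the states by total A-exponent and number of loops L (A-exp: L × count):
  A^6: L=2 ×1
  A^4: L=1 ×3, L=3 ×3
  A^2: L=2 ×14, L=4 ×1
  A^0: L=1 ×10, L=3 ×10
  A^-2: L=2 ×13, L=4 ×2
  A^-4: L=3 ×6
  A^-6: L=4 ×1
Each group contributes A^e * Σ count * d^(L-1):
Powers of d = -A^2 - A^-2: d^2 = A^4 + 2 + A^-4; d^3 = -A^6 - 3*A^2 - 3*A^-2 - A^-6.
  A^6 * (d) = -A^8 - A^4
  A^4 * (3 + 3*d^2) = 3*A^8 + 9*A^4 + 3
  A^2 * (14*d + d^3) = -A^8 - 17*A^4 - 17 - A^-4
  A^0 * (10 + 10*d^2) = 10*A^4 + 30 + 10*A^-4
  A^-2 * (13*d + 2*d^3) = -2*A^4 - 19 - 19*A^-4 - 2*A^-8
  A^-4 * (6*d^2) = 6 + 12*A^-4 + 6*A^-8
  A^-6 * (d^3) = -1 - 3*A^-4 - 3*A^-8 - A^-12
Summing the groups: <K> = A^8 - A^4 + 2 - A^-4 + A^-8 - A^-12

Answer: A^8 - A^4 + 2 - A^-4 + A^-8 - A^-12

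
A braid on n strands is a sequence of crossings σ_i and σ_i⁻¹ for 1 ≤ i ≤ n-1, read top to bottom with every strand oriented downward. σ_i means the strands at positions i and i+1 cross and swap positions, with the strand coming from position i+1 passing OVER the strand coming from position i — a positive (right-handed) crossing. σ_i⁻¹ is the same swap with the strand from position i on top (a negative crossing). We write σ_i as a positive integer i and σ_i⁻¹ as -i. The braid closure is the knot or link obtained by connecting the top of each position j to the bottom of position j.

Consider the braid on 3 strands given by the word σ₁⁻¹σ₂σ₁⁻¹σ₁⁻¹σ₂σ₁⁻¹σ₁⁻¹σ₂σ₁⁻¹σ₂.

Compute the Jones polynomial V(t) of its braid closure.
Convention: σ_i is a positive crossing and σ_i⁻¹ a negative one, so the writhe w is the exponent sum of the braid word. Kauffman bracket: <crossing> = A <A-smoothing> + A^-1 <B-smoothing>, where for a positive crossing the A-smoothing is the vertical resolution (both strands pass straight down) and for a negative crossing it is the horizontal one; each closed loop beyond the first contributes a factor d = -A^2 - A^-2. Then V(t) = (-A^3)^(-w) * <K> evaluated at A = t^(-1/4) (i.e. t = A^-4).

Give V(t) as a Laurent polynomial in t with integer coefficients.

Braid: s1^-1 s2 s1^-1 s1^-1 s2 s1^-1 s1^-1 s2 s1^-1 s2 on 3 strands, 10 crossings.
Writhe w = (#positive) - (#negative) = 4 - 6 = -2.
Computing the Kauffman bracket via state sum. There are 2^10 = 1024 states.
For each crossing: s=0 is the vertical smoothing, s=1 horizontal. Crossing k contributes A^(sign_k * (1 - 2*s_k)); loop factor d = -A^2 - A^-2.
Tabulate the states by total A-exponent and number of loops L (A-exp: L × count):
  A^10: L=7 ×1
  A^8: L=6 ×10
  A^6: L=5 ×45
  A^4: L=4 ×118, L=6 ×2
  A^2: L=3 ×193, L=5 ×17
  A^0: L=2 ×192, L=4 ×59, L=6 ×1
  A^-2: L=1 ×95, L=3 ×108, L=5 ×7
  A^-4: L=2 ×95, L=4 ×25
  A^-6: L=3 ×43, L=5 ×2
  A^-8: L=4 ×10
  A^-10: L=5 ×1
Each group contributes A^e * Σ count * d^(L-1):
Powers of d = -A^2 - A^-2: d^2 = A^4 + 2 + A^-4; d^3 = -A^6 - 3*A^2 - 3*A^-2 - A^-6; d^4 = A^8 + 4*A^4 + 6 + 4*A^-4 + A^-8; d^5 = -A^10 - 5*A^6 - 10*A^2 - 10*A^-2 - 5*A^-6 - A^-10; d^6 = A^12 + 6*A^8 + 15*A^4 + 20 + 15*A^-4 + 6*A^-8 + A^-12.
  A^10 * (d^6) = A^22 + 6*A^18 + 15*A^14 + 20*A^10 + 15*A^6 + 6*A^2 + A^-2
  A^8 * (10*d^5) = -10*A^18 - 50*A^14 - 100*A^10 - 100*A^6 - 50*A^2 - 10*A^-2
  A^6 * (45*d^4) = 45*A^14 + 180*A^10 + 270*A^6 + 180*A^2 + 45*A^-2
  A^4 * (118*d^3 + 2*d^5) = -2*A^14 - 128*A^10 - 374*A^6 - 374*A^2 - 128*A^-2 - 2*A^-6
  A^2 * (193*d^2 + 17*d^4) = 17*A^10 + 261*A^6 + 488*A^2 + 261*A^-2 + 17*A^-6
  A^0 * (192*d + 59*d^3 + d^5) = -A^10 - 64*A^6 - 379*A^2 - 379*A^-2 - 64*A^-6 - A^-10
  A^-2 * (95 + 108*d^2 + 7*d^4) = 7*A^6 + 136*A^2 + 353*A^-2 + 136*A^-6 + 7*A^-10
  A^-4 * (95*d + 25*d^3) = -25*A^2 - 170*A^-2 - 170*A^-6 - 25*A^-10
  A^-6 * (43*d^2 + 2*d^4) = 2*A^2 + 51*A^-2 + 98*A^-6 + 51*A^-10 + 2*A^-14
  A^-8 * (10*d^3) = -10*A^-2 - 30*A^-6 - 30*A^-10 - 10*A^-14
  A^-10 * (d^4) = A^-2 + 4*A^-6 + 6*A^-10 + 4*A^-14 + A^-18
Summing the groups: <K> = A^22 - 4*A^18 + 8*A^14 - 12*A^10 + 15*A^6 - 16*A^2 + 15*A^-2 - 11*A^-6 + 8*A^-10 - 4*A^-14 + A^-18
Normalise by the writhe: (-A^3)^(-w) = (-A^3)^(2) = A^6, so f(A) = A^6 * <K> = A^28 - 4*A^24 + 8*A^20 - 12*A^16 + 15*A^12 - 16*A^8 + 15*A^4 - 11 + 8*A^-4 - 4*A^-8 + A^-12.
Substitute A = t^(-1/4), i.e. A^e → t^(-e/4): V(t) = t^3 - 4*t^2 + 8*t - 11 + 15*t^-1 - 16*t^-2 + 15*t^-3 - 12*t^-4 + 8*t^-5 - 4*t^-6 + t^-7

Answer: t^3 - 4*t^2 + 8*t - 11 + 15*t^-1 - 16*t^-2 + 15*t^-3 - 12*t^-4 + 8*t^-5 - 4*t^-6 + t^-7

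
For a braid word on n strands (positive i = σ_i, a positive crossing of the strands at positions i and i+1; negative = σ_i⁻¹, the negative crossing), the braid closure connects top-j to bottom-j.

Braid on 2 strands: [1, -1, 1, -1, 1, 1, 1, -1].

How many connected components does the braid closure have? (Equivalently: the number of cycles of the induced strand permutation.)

Track the strand permutation on 2 strands, starting from identity.
  step 1: s1 swaps positions 1,2 -> [2 1]
  step 2: s1^-1 swaps positions 1,2 -> [1 2]
  step 3: s1 swaps positions 1,2 -> [2 1]
  step 4: s1^-1 swaps positions 1,2 -> [1 2]
  step 5: s1 swaps positions 1,2 -> [2 1]
  step 6: s1 swaps positions 1,2 -> [1 2]
  step 7: s1 swaps positions 1,2 -> [2 1]
  step 8: s1^-1 swaps positions 1,2 -> [1 2]
Final permutation (position -> original strand): [1 2]
Closure components = cycle count of this permutation = 2.

Answer: 2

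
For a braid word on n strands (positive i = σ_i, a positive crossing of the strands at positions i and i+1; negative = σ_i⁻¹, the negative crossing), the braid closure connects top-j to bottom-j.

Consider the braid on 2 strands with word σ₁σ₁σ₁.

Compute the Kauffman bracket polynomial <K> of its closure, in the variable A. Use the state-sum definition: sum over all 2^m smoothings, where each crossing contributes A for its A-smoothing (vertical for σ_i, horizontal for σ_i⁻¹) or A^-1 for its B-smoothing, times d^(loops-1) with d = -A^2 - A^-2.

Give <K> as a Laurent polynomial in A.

-A^5 - A^-3 + A^-7

Derivation:
Braid: s1 s1 s1 on 2 strands, 3 crossings.
Writhe w = (#positive) - (#negative) = 3 - 0 = 3.
Enumerate smoothing states for the bracket polynomial. There are 2^3 = 8 states.
Each crossing splits two ways (0=vertical, 1=horizontal). The state's weight is A^(#A-smoothings - #B-smoothings) * d^(loops - 1).
  state 000: A-exp=+3, loops=2, term = A^3 * d^1
  state 001: A-exp=+1, loops=1, term = A^1 * d^0
  state 010: A-exp=+1, loops=1, term = A^1 * d^0
  state 011: A-exp=-1, loops=2, term = A^-1 * d^1
  state 100: A-exp=+1, loops=1, term = A^1 * d^0
  state 101: A-exp=-1, loops=2, term = A^-1 * d^1
  state 110: A-exp=-1, loops=2, term = A^-1 * d^1
  state 111: A-exp=-3, loops=3, term = A^-3 * d^2
Collect the terms by A-exponent (count of states per loop number):
Powers of d = -A^2 - A^-2: d^2 = A^4 + 2 + A^-4.
  A^3 * (d) = -A^5 - A
  A^1 * (3) = 3*A
  A^-1 * (3*d) = -3*A - 3*A^-3
  A^-3 * (d^2) = A + 2*A^-3 + A^-7
Summing the groups: <K> = -A^5 - A^-3 + A^-7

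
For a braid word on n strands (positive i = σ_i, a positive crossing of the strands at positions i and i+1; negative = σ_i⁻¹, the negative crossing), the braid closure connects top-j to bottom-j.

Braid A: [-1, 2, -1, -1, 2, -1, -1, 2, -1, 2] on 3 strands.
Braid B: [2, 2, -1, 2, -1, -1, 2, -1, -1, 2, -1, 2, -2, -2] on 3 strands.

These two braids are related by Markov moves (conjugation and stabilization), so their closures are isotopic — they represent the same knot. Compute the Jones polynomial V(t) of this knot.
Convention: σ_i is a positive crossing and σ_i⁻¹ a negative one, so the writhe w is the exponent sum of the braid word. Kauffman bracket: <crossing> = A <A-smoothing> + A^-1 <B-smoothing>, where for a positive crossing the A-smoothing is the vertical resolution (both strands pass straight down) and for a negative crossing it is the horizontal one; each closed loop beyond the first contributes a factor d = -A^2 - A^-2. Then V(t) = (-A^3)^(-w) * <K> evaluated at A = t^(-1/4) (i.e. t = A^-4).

t^3 - 4*t^2 + 8*t - 11 + 15*t^-1 - 16*t^-2 + 15*t^-3 - 12*t^-4 + 8*t^-5 - 4*t^-6 + t^-7

Derivation:
Markov-equivalent braids have isotopic closures, hence identical knot invariants. Strip the Markov moves from each word to reach a common short braid β, then compute V(t) once on β.
Braid A: s1^-1 s2 s1^-1 s1^-1 s2 s1^-1 s1^-1 s2 s1^-1 s2 on 3 strands has no conjugating prefix/suffix or stabilization to strip; take β = s1^-1 s2 s1^-1 s1^-1 s2 s1^-1 s1^-1 s2 s1^-1 s2.
Braid B: s2 s2 s1^-1 s2 s1^-1 s1^-1 s2 s1^-1 s1^-1 s2 s1^-1 s2 s2^-1 s2^-1 on 3 strands reduces by inverse Markov moves (closure unchanged at each step):
  Deconjugate: the word is γ·β·γ⁻¹ with γ = s2 (prefix) and γ⁻¹ = s2^-1 (suffix); strip both.
  Deconjugate: the word is γ·β·γ⁻¹ with γ = s2 (prefix) and γ⁻¹ = s2^-1 (suffix); strip both.
Reduced to β = s1^-1 s2 s1^-1 s1^-1 s2 s1^-1 s1^-1 s2 s1^-1 s2 on 3 strands, 10 crossings.
Both give the same β = s1^-1 s2 s1^-1 s1^-1 s2 s1^-1 s1^-1 s2 s1^-1 s2 on 3 strands, so one state sum suffices:
Braid: s1^-1 s2 s1^-1 s1^-1 s2 s1^-1 s1^-1 s2 s1^-1 s2 on 3 strands, 10 crossings.
Writhe w = (#positive) - (#negative) = 4 - 6 = -2.
Enumerate smoothing states for the bracket polynomial. There are 2^10 = 1024 states.
For each crossing: s=0 is the vertical smoothing, s=1 horizontal. Crossing k contributes A^(sign_k * (1 - 2*s_k)); loop factor d = -A^2 - A^-2.
Tabulate the states by total A-exponent and number of loops L (A-exp: L × count):
  A^10: L=7 ×1
  A^8: L=6 ×10
  A^6: L=5 ×45
  A^4: L=4 ×118, L=6 ×2
  A^2: L=3 ×193, L=5 ×17
  A^0: L=2 ×192, L=4 ×59, L=6 ×1
  A^-2: L=1 ×95, L=3 ×108, L=5 ×7
  A^-4: L=2 ×95, L=4 ×25
  A^-6: L=3 ×43, L=5 ×2
  A^-8: L=4 ×10
  A^-10: L=5 ×1
Each group contributes A^e * Σ count * d^(L-1):
Powers of d = -A^2 - A^-2: d^2 = A^4 + 2 + A^-4; d^3 = -A^6 - 3*A^2 - 3*A^-2 - A^-6; d^4 = A^8 + 4*A^4 + 6 + 4*A^-4 + A^-8; d^5 = -A^10 - 5*A^6 - 10*A^2 - 10*A^-2 - 5*A^-6 - A^-10; d^6 = A^12 + 6*A^8 + 15*A^4 + 20 + 15*A^-4 + 6*A^-8 + A^-12.
  A^10 * (d^6) = A^22 + 6*A^18 + 15*A^14 + 20*A^10 + 15*A^6 + 6*A^2 + A^-2
  A^8 * (10*d^5) = -10*A^18 - 50*A^14 - 100*A^10 - 100*A^6 - 50*A^2 - 10*A^-2
  A^6 * (45*d^4) = 45*A^14 + 180*A^10 + 270*A^6 + 180*A^2 + 45*A^-2
  A^4 * (118*d^3 + 2*d^5) = -2*A^14 - 128*A^10 - 374*A^6 - 374*A^2 - 128*A^-2 - 2*A^-6
  A^2 * (193*d^2 + 17*d^4) = 17*A^10 + 261*A^6 + 488*A^2 + 261*A^-2 + 17*A^-6
  A^0 * (192*d + 59*d^3 + d^5) = -A^10 - 64*A^6 - 379*A^2 - 379*A^-2 - 64*A^-6 - A^-10
  A^-2 * (95 + 108*d^2 + 7*d^4) = 7*A^6 + 136*A^2 + 353*A^-2 + 136*A^-6 + 7*A^-10
  A^-4 * (95*d + 25*d^3) = -25*A^2 - 170*A^-2 - 170*A^-6 - 25*A^-10
  A^-6 * (43*d^2 + 2*d^4) = 2*A^2 + 51*A^-2 + 98*A^-6 + 51*A^-10 + 2*A^-14
  A^-8 * (10*d^3) = -10*A^-2 - 30*A^-6 - 30*A^-10 - 10*A^-14
  A^-10 * (d^4) = A^-2 + 4*A^-6 + 6*A^-10 + 4*A^-14 + A^-18
Summing the groups: <K> = A^22 - 4*A^18 + 8*A^14 - 12*A^10 + 15*A^6 - 16*A^2 + 15*A^-2 - 11*A^-6 + 8*A^-10 - 4*A^-14 + A^-18
Normalise by the writhe: (-A^3)^(-w) = (-A^3)^(2) = A^6, so f(A) = A^6 * <K> = A^28 - 4*A^24 + 8*A^20 - 12*A^16 + 15*A^12 - 16*A^8 + 15*A^4 - 11 + 8*A^-4 - 4*A^-8 + A^-12.
Substitute A = t^(-1/4), i.e. A^e → t^(-e/4): V(t) = t^3 - 4*t^2 + 8*t - 11 + 15*t^-1 - 16*t^-2 + 15*t^-3 - 12*t^-4 + 8*t^-5 - 4*t^-6 + t^-7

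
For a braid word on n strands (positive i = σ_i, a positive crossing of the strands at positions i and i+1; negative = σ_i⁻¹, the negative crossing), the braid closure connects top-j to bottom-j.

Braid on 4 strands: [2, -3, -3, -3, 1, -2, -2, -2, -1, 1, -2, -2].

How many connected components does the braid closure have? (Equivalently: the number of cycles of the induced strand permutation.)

Track the strand permutation on 4 strands, starting from identity.
  step 1: s2 swaps positions 2,3 -> [1 3 2 4]
  step 2: s3^-1 swaps positions 3,4 -> [1 3 4 2]
  step 3: s3^-1 swaps positions 3,4 -> [1 3 2 4]
  step 4: s3^-1 swaps positions 3,4 -> [1 3 4 2]
  step 5: s1 swaps positions 1,2 -> [3 1 4 2]
  step 6: s2^-1 swaps positions 2,3 -> [3 4 1 2]
  step 7: s2^-1 swaps positions 2,3 -> [3 1 4 2]
  step 8: s2^-1 swaps positions 2,3 -> [3 4 1 2]
  step 9: s1^-1 swaps positions 1,2 -> [4 3 1 2]
  step 10: s1 swaps positions 1,2 -> [3 4 1 2]
  step 11: s2^-1 swaps positions 2,3 -> [3 1 4 2]
  step 12: s2^-1 swaps positions 2,3 -> [3 4 1 2]
Final permutation (position -> original strand): [3 4 1 2]
Closure components = cycle count of this permutation = 2.

Answer: 2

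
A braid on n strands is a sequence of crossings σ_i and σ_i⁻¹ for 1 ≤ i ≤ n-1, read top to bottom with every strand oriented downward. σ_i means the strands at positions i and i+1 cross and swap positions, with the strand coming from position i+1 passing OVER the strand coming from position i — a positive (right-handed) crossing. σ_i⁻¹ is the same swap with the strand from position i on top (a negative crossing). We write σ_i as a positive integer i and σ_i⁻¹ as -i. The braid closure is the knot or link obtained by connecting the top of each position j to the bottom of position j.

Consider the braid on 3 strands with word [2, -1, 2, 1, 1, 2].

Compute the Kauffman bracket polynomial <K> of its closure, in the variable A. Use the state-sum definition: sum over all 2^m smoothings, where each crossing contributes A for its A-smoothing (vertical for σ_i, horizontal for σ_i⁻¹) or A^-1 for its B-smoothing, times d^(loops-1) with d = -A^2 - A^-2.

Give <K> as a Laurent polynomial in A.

A^8 - A^4 + 2 - A^-4 + A^-8 - A^-12

Derivation:
Braid: s2 s1^-1 s2 s1 s1 s2 on 3 strands, 6 crossings.
Writhe w = (#positive) - (#negative) = 5 - 1 = 4.
Computing the Kauffman bracket via state sum. There are 2^6 = 64 states.
Smooth each crossing (0=||, 1=⌣⌢); contribution A^(Σ sign_k(1-2s_k)) * d^(L-1).
Tabulate the states by total A-exponent and number of loops L (A-exp: L × count):
  A^6: L=2 ×1
  A^4: L=1 ×3, L=3 ×3
  A^2: L=2 ×14, L=4 ×1
  A^0: L=1 ×10, L=3 ×10
  A^-2: L=2 ×13, L=4 ×2
  A^-4: L=3 ×6
  A^-6: L=4 ×1
Each group contributes A^e * Σ count * d^(L-1):
Powers of d = -A^2 - A^-2: d^2 = A^4 + 2 + A^-4; d^3 = -A^6 - 3*A^2 - 3*A^-2 - A^-6.
  A^6 * (d) = -A^8 - A^4
  A^4 * (3 + 3*d^2) = 3*A^8 + 9*A^4 + 3
  A^2 * (14*d + d^3) = -A^8 - 17*A^4 - 17 - A^-4
  A^0 * (10 + 10*d^2) = 10*A^4 + 30 + 10*A^-4
  A^-2 * (13*d + 2*d^3) = -2*A^4 - 19 - 19*A^-4 - 2*A^-8
  A^-4 * (6*d^2) = 6 + 12*A^-4 + 6*A^-8
  A^-6 * (d^3) = -1 - 3*A^-4 - 3*A^-8 - A^-12
Summing the groups: <K> = A^8 - A^4 + 2 - A^-4 + A^-8 - A^-12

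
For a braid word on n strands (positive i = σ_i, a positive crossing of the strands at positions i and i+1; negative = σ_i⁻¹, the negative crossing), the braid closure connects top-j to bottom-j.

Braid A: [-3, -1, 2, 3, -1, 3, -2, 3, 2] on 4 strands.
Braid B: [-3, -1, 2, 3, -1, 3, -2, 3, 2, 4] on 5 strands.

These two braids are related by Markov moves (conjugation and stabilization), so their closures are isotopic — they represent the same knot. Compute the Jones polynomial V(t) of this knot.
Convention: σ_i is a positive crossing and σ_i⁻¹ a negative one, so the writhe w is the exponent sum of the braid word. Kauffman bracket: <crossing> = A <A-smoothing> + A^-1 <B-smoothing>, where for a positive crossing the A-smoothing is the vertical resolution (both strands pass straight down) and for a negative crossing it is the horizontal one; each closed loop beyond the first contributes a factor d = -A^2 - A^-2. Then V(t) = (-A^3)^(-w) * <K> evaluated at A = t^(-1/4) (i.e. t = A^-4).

-t^5 + 2*t^4 - 2*t^3 + 3*t^2 - 3*t + 3 - 2*t^-1 + t^-2

Derivation:
Markov-equivalent braids have isotopic closures, hence identical knot invariants. Strip the Markov moves from each word to reach a common short braid β, then compute V(t) once on β.
Braid A: s3^-1 s1^-1 s2 s3 s1^-1 s3 s2^-1 s3 s2 on 4 strands has no conjugating prefix/suffix or stabilization to strip; take β = s3^-1 s1^-1 s2 s3 s1^-1 s3 s2^-1 s3 s2.
Braid B: s3^-1 s1^-1 s2 s3 s1^-1 s3 s2^-1 s3 s2 s4 on 5 strands reduces by inverse Markov moves (closure unchanged at each step):
  Destabilize: the word has the form β·s4 where s4 occurs only as the final letter (β ∈ B_4); drop it and the last strand → 4 strands.
Reduced to β = s3^-1 s1^-1 s2 s3 s1^-1 s3 s2^-1 s3 s2 on 4 strands, 9 crossings.
Both give the same β = s3^-1 s1^-1 s2 s3 s1^-1 s3 s2^-1 s3 s2 on 4 strands, so one state sum suffices:
Braid: s3^-1 s1^-1 s2 s3 s1^-1 s3 s2^-1 s3 s2 on 4 strands, 9 crossings.
Writhe w = (#positive) - (#negative) = 5 - 4 = 1.
Enumerate smoothing states for the bracket polynomial. There are 2^9 = 512 states.
Each crossing splits two ways (0=vertical, 1=horizontal). The state's weight is A^(#A-smoothings - #B-smoothings) * d^(loops - 1).
Tabulate the states by total A-exponent and number of loops L (A-exp: L × count):
  A^9: L=2 ×1
  A^7: L=1 ×3, L=3 ×6
  A^5: L=2 ×26, L=4 ×10
  A^3: L=1 ×21, L=3 ×58, L=5 ×5
  A^1: L=2 ×86, L=4 ×39, L=6 ×1
  A^-1: L=1 ×35, L=3 ×80, L=5 ×11
  A^-3: L=2 ×53, L=4 ×30, L=6 ×1
  A^-5: L=3 ×32, L=5 ×4
  A^-7: L=4 ×9
  A^-9: L=5 ×1
Each group contributes A^e * Σ count * d^(L-1):
Powers of d = -A^2 - A^-2: d^2 = A^4 + 2 + A^-4; d^3 = -A^6 - 3*A^2 - 3*A^-2 - A^-6; d^4 = A^8 + 4*A^4 + 6 + 4*A^-4 + A^-8; d^5 = -A^10 - 5*A^6 - 10*A^2 - 10*A^-2 - 5*A^-6 - A^-10.
  A^9 * (d) = -A^11 - A^7
  A^7 * (3 + 6*d^2) = 6*A^11 + 15*A^7 + 6*A^3
  A^5 * (26*d + 10*d^3) = -10*A^11 - 56*A^7 - 56*A^3 - 10*A^-1
  A^3 * (21 + 58*d^2 + 5*d^4) = 5*A^11 + 78*A^7 + 167*A^3 + 78*A^-1 + 5*A^-5
  A^1 * (86*d + 39*d^3 + d^5) = -A^11 - 44*A^7 - 213*A^3 - 213*A^-1 - 44*A^-5 - A^-9
  A^-1 * (35 + 80*d^2 + 11*d^4) = 11*A^7 + 124*A^3 + 261*A^-1 + 124*A^-5 + 11*A^-9
  A^-3 * (53*d + 30*d^3 + d^5) = -A^7 - 35*A^3 - 153*A^-1 - 153*A^-5 - 35*A^-9 - A^-13
  A^-5 * (32*d^2 + 4*d^4) = 4*A^3 + 48*A^-1 + 88*A^-5 + 48*A^-9 + 4*A^-13
  A^-7 * (9*d^3) = -9*A^-1 - 27*A^-5 - 27*A^-9 - 9*A^-13
  A^-9 * (d^4) = A^-1 + 4*A^-5 + 6*A^-9 + 4*A^-13 + A^-17
Summing the groups: <K> = -A^11 + 2*A^7 - 3*A^3 + 3*A^-1 - 3*A^-5 + 2*A^-9 - 2*A^-13 + A^-17
Normalise by the writhe: (-A^3)^(-w) = (-A^3)^(-1) = -A^-3, so f(A) = -A^-3 * <K> = A^8 - 2*A^4 + 3 - 3*A^-4 + 3*A^-8 - 2*A^-12 + 2*A^-16 - A^-20.
Substitute A = t^(-1/4), i.e. A^e → t^(-e/4): V(t) = -t^5 + 2*t^4 - 2*t^3 + 3*t^2 - 3*t + 3 - 2*t^-1 + t^-2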